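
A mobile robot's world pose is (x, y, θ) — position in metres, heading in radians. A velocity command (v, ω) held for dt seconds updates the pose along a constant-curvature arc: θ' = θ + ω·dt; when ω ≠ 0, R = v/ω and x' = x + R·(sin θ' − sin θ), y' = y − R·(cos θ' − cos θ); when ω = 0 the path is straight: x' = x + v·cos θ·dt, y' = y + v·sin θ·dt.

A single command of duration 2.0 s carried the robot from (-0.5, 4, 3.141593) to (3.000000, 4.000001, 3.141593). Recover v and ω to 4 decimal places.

v = -1.7500, ω = 0.0000

Δθ = 3.141593 − 3.141593 = 0.000000
ω = Δθ/dt = 0.000000/2.0 = 0.0000
ω = 0 → v = (Δx·cos θ + Δy·sin θ)/dt = -1.7500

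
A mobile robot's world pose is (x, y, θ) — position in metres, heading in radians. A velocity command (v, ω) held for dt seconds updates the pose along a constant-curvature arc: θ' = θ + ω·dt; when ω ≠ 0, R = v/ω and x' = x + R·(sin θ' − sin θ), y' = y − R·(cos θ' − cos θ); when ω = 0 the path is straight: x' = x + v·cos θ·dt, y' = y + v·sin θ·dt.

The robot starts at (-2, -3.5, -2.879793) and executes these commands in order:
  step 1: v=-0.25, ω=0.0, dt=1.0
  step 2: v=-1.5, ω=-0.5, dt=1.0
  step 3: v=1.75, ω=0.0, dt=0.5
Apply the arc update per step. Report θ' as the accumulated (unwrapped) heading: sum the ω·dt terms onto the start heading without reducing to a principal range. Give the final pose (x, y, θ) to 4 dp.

(-1.1245, -3.2113, -3.3798)

step 1: θ'=-2.8798 (straight) → pose (-1.7585, -3.4353, -2.8798)
step 2: θ'=-3.3798 (R=3.0000) → pose (-0.2742, -3.4178, -3.3798)
step 3: θ'=-3.3798 (straight) → pose (-1.1245, -3.2113, -3.3798)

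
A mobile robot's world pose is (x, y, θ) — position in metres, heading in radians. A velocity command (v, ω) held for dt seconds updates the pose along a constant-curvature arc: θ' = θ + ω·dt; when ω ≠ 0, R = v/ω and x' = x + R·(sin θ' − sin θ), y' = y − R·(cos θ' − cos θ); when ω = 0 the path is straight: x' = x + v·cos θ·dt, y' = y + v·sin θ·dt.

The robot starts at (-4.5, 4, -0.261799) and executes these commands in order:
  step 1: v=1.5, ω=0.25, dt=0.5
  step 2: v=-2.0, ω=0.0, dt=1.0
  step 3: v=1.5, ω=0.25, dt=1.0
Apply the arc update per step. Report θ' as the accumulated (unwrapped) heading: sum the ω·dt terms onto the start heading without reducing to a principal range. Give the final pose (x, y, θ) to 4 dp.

step 1: θ'=-0.1368 (R=6.0000) → pose (-3.7653, 3.8516, -0.1368)
step 2: θ'=-0.1368 (straight) → pose (-5.7466, 4.1244, -0.1368)
step 3: θ'=0.1132 (R=6.0000) → pose (-4.2506, 4.1067, 0.1132)

(-4.2506, 4.1067, 0.1132)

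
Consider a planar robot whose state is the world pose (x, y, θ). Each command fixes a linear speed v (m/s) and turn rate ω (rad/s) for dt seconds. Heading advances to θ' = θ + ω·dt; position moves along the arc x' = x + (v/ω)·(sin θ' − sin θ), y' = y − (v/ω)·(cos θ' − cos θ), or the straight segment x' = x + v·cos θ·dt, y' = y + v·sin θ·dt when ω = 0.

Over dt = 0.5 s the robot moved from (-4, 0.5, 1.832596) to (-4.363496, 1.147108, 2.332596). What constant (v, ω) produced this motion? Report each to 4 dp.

Δθ = 2.332596 − 1.832596 = 0.500000
ω = Δθ/dt = 0.500000/0.5 = 1.0000
R = −Δy/(cos θ' − cos θ) = 1.5000
v = R·ω = 1.5000·1.0000 = 1.5000

v = 1.5000, ω = 1.0000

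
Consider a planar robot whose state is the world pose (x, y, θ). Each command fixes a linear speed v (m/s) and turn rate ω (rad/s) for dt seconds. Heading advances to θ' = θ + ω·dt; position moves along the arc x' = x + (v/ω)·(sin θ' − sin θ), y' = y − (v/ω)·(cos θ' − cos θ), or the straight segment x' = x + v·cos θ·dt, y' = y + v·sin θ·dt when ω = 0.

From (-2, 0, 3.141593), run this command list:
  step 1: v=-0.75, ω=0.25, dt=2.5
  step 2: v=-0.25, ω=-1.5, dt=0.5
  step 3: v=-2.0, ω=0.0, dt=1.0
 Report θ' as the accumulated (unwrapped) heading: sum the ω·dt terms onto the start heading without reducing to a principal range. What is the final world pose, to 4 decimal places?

(1.8580, 0.3480, 3.0166)

step 1: θ'=3.7666 (R=-3.0000) → pose (-0.2447, 0.5671, 3.7666)
step 2: θ'=3.0166 (R=0.1667) → pose (-0.1264, 0.5973, 3.0166)
step 3: θ'=3.0166 (straight) → pose (1.8580, 0.3480, 3.0166)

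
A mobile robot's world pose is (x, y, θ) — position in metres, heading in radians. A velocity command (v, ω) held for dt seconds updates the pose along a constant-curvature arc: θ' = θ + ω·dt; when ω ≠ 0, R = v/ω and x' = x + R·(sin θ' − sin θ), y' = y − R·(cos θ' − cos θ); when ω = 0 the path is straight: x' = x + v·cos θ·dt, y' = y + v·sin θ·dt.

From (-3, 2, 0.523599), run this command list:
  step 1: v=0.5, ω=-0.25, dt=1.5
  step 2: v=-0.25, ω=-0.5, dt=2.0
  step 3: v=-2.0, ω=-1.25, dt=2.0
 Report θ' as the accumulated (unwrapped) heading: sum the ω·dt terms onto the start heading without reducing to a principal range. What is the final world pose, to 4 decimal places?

step 1: θ'=0.1486 (R=-2.0000) → pose (-2.2961, 2.2459, 0.1486)
step 2: θ'=-0.8514 (R=0.5000) → pose (-2.7462, 2.4109, -0.8514)
step 3: θ'=-3.3514 (R=1.6000) → pose (-1.2095, 5.0301, -3.3514)

(-1.2095, 5.0301, -3.3514)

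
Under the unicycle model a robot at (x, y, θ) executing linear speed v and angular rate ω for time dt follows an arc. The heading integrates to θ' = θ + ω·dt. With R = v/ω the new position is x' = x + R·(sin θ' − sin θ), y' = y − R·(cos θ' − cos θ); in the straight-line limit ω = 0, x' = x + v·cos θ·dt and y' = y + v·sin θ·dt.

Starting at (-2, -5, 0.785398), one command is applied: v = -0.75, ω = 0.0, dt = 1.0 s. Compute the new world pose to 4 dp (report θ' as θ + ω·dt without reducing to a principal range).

(-2.5303, -5.5303, 0.7854)

θ' = 0.7854 + 0.0·1.0 = 0.7854
ω = 0 → straight: x' = -2 + -0.75·cos(0.7854)·1.0 = -2.5303
y' = -5 + -0.75·sin(0.7854)·1.0 = -5.5303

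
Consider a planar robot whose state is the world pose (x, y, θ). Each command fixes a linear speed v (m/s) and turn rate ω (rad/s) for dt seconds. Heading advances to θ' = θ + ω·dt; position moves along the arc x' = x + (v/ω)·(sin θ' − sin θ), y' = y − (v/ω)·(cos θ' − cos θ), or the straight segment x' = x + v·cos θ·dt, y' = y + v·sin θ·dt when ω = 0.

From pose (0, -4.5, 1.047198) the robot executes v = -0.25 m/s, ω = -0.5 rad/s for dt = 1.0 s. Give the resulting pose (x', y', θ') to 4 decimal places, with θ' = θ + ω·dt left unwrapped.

(-0.1729, -4.6770, 0.5472)

θ' = 1.0472 + -0.5·1.0 = 0.5472
R = v/ω = -0.25/-0.5 = 0.5000
x' = 0 + 0.5000·(sin 0.5472 − sin 1.0472) = -0.1729
y' = -4.5 − 0.5000·(cos 0.5472 − cos 1.0472) = -4.6770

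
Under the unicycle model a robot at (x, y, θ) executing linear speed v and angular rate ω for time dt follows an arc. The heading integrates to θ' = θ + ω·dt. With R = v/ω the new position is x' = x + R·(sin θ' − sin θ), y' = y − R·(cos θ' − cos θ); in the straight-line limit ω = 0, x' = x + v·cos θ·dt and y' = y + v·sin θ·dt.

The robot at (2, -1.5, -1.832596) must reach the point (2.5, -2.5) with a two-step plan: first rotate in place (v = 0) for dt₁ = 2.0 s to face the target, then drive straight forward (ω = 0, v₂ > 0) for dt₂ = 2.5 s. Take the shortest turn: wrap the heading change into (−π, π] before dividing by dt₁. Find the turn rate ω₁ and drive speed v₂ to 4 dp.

heading to target = atan2(-2.5−-1.5, 2.5−2) = -1.1071
Δθ = wrap(-1.1071 − -1.8326) = 0.7254; ω₁ = Δθ/dt₁ = 0.3627
distance = √((2.5−2)² + (-2.5−-1.5)²) = 1.1180; v₂ = distance/dt₂ = 0.4472

ω₁ = 0.3627, v₂ = 0.4472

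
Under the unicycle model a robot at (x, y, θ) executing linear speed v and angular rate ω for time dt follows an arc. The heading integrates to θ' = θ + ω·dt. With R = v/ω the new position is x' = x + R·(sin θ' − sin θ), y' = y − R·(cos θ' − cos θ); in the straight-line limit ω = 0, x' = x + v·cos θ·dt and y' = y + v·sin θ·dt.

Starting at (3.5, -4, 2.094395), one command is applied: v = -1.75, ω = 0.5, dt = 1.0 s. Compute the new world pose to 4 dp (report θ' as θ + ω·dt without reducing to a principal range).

θ' = 2.0944 + 0.5·1.0 = 2.5944
R = v/ω = -1.75/0.5 = -3.5000
x' = 3.5 + -3.5000·(sin 2.5944 − sin 2.0944) = 4.7101
y' = -4 − -3.5000·(cos 2.5944 − cos 2.0944) = -5.2390

(4.7101, -5.2390, 2.5944)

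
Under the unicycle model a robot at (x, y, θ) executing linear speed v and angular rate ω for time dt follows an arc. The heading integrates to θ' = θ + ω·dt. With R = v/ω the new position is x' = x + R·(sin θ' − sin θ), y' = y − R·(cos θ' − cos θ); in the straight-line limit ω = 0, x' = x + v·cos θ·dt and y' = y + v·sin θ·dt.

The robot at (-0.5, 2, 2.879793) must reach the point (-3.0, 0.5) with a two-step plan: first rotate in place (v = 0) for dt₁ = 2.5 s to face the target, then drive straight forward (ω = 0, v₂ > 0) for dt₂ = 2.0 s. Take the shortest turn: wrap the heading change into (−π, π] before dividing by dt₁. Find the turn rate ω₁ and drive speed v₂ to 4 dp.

heading to target = atan2(0.5−2, -3−-0.5) = -2.6012
Δθ = wrap(-2.6012 − 2.8798) = 0.8022; ω₁ = Δθ/dt₁ = 0.3209
distance = √((-3−-0.5)² + (0.5−2)²) = 2.9155; v₂ = distance/dt₂ = 1.4577

ω₁ = 0.3209, v₂ = 1.4577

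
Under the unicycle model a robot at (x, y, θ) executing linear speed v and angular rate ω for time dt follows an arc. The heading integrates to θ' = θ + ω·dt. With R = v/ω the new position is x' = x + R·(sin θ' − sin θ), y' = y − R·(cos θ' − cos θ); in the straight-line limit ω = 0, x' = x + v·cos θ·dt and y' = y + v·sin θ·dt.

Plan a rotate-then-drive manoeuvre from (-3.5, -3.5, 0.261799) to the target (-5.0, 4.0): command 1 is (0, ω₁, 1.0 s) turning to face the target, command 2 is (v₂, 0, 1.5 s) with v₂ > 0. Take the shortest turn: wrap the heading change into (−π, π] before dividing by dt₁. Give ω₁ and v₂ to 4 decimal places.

heading to target = atan2(4−-3.5, -5−-3.5) = 1.7682
Δθ = wrap(1.7682 − 0.2618) = 1.5064; ω₁ = Δθ/dt₁ = 1.5064
distance = √((-5−-3.5)² + (4−-3.5)²) = 7.6485; v₂ = distance/dt₂ = 5.0990

ω₁ = 1.5064, v₂ = 5.0990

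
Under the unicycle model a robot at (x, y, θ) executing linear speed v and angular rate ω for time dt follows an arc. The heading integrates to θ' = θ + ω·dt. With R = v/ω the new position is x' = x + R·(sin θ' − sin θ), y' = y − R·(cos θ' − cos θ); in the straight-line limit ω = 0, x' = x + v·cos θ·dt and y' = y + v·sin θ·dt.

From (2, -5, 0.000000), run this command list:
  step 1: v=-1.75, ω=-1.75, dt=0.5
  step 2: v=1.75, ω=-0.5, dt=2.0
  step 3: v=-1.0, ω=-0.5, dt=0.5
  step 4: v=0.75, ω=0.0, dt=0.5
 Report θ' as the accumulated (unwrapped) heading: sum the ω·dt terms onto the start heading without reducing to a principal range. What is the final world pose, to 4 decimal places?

(1.8955, -7.7983, -2.1250)

step 1: θ'=-0.8750 (R=1.0000) → pose (1.2325, -4.6410, -0.8750)
step 2: θ'=-1.8750 (R=-3.5000) → pose (1.8854, -7.9329, -1.8750)
step 3: θ'=-2.1250 (R=2.0000) → pose (2.0929, -7.4794, -2.1250)
step 4: θ'=-2.1250 (straight) → pose (1.8955, -7.7983, -2.1250)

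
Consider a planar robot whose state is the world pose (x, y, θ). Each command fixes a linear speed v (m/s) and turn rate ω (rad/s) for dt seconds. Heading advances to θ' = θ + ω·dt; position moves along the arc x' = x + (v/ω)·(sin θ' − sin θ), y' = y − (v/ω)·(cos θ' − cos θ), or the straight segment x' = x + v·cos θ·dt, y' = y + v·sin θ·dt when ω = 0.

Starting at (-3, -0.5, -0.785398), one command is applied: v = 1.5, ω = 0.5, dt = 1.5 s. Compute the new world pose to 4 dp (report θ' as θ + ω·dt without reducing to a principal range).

(-0.9849, -1.3768, -0.0354)

θ' = -0.7854 + 0.5·1.5 = -0.0354
R = v/ω = 1.5/0.5 = 3.0000
x' = -3 + 3.0000·(sin -0.0354 − sin -0.7854) = -0.9849
y' = -0.5 − 3.0000·(cos -0.0354 − cos -0.7854) = -1.3768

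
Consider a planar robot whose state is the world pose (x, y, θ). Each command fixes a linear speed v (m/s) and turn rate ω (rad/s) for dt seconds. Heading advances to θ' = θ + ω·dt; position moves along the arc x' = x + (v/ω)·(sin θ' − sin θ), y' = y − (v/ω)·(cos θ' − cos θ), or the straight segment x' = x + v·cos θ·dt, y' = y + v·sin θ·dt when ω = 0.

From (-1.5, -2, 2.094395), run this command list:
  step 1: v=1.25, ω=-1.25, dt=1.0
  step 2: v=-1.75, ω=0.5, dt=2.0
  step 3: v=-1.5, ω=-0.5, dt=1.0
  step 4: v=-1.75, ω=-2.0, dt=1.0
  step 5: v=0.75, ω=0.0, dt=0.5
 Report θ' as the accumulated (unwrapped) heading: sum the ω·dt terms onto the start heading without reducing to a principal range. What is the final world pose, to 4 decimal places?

(-3.1887, -6.3160, -0.6556)

step 1: θ'=0.8444 (R=-1.0000) → pose (-1.3815, -0.8358, 0.8444)
step 2: θ'=1.8444 (R=-3.5000) → pose (-2.1349, -4.1062, 1.8444)
step 3: θ'=1.3444 (R=3.0000) → pose (-2.0998, -5.5902, 1.3444)
step 4: θ'=-0.6556 (R=0.8750) → pose (-3.4859, -6.0873, -0.6556)
step 5: θ'=-0.6556 (straight) → pose (-3.1887, -6.3160, -0.6556)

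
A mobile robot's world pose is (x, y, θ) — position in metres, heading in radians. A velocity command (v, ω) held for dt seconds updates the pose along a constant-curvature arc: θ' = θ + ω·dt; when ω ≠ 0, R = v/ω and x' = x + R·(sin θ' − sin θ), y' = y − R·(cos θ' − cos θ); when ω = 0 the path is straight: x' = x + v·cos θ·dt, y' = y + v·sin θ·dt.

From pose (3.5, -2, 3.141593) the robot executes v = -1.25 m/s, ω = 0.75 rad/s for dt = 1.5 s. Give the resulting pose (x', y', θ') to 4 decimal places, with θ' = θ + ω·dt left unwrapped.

θ' = 3.1416 + 0.75·1.5 = 4.2666
R = v/ω = -1.25/0.75 = -1.6667
x' = 3.5 + -1.6667·(sin 4.2666 − sin 3.1416) = 5.0038
y' = -2 − -1.6667·(cos 4.2666 − cos 3.1416) = -1.0520

(5.0038, -1.0520, 4.2666)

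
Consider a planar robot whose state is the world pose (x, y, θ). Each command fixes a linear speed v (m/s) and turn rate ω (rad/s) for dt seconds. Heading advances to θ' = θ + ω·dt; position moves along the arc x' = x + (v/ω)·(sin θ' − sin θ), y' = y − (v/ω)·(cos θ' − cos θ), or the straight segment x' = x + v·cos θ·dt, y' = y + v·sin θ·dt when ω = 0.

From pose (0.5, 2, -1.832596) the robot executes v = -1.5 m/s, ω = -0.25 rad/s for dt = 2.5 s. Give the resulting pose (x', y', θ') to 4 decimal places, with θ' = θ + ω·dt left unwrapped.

(2.5042, 5.0974, -2.4576)

θ' = -1.8326 + -0.25·2.5 = -2.4576
R = v/ω = -1.5/-0.25 = 6.0000
x' = 0.5 + 6.0000·(sin -2.4576 − sin -1.8326) = 2.5042
y' = 2 − 6.0000·(cos -2.4576 − cos -1.8326) = 5.0974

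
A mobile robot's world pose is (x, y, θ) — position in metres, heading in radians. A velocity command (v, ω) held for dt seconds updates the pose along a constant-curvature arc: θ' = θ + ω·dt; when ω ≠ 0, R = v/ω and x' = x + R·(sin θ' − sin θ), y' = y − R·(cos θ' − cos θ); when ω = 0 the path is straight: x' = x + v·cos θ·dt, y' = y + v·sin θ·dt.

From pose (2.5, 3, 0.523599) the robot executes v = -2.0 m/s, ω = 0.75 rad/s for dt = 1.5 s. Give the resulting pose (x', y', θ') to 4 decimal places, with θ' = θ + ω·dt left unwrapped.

θ' = 0.5236 + 0.75·1.5 = 1.6486
R = v/ω = -2.0/0.75 = -2.6667
x' = 2.5 + -2.6667·(sin 1.6486 − sin 0.5236) = 1.1747
y' = 3 − -2.6667·(cos 1.6486 − cos 0.5236) = 0.4833

(1.1747, 0.4833, 1.6486)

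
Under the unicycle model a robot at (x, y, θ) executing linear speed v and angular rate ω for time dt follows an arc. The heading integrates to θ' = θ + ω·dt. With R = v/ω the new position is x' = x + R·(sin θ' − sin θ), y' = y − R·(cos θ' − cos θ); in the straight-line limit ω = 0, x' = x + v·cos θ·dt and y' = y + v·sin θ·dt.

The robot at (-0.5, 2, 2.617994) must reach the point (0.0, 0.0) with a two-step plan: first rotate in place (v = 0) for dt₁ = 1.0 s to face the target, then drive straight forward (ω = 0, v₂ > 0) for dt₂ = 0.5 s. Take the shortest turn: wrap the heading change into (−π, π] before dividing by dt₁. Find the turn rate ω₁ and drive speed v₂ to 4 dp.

heading to target = atan2(0−2, 0−-0.5) = -1.3258
Δθ = wrap(-1.3258 − 2.6180) = 2.3394; ω₁ = Δθ/dt₁ = 2.3394
distance = √((0−-0.5)² + (0−2)²) = 2.0616; v₂ = distance/dt₂ = 4.1231

ω₁ = 2.3394, v₂ = 4.1231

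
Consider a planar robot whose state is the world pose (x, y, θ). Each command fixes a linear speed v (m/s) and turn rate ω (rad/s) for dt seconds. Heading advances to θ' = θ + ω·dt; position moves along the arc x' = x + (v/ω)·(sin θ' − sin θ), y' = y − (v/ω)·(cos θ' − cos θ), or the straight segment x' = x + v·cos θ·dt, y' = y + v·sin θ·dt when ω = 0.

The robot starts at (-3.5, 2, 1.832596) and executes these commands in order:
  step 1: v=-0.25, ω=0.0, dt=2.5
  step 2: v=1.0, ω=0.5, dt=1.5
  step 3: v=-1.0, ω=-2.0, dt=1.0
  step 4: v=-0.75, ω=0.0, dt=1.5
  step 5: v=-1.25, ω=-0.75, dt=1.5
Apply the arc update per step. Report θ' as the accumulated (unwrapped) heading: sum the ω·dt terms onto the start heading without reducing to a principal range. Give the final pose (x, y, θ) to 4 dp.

step 1: θ'=1.8326 (straight) → pose (-3.3382, 1.3963, 1.8326)
step 2: θ'=2.5826 (R=2.0000) → pose (-4.2094, 2.5742, 2.5826)
step 3: θ'=0.5826 (R=0.5000) → pose (-4.1995, 1.7328, 0.5826)
step 4: θ'=0.5826 (straight) → pose (-5.1389, 1.1139, 0.5826)
step 5: θ'=-0.5424 (R=1.6667) → pose (-6.9162, 1.0781, -0.5424)

(-6.9162, 1.0781, -0.5424)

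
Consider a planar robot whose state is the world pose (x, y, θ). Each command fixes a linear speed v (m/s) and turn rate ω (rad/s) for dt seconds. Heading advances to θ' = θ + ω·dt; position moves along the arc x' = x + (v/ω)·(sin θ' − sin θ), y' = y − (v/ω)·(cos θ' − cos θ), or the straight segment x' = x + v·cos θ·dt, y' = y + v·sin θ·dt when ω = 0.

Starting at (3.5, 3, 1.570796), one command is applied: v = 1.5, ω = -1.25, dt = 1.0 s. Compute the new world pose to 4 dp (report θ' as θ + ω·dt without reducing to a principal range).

θ' = 1.5708 + -1.25·1.0 = 0.3208
R = v/ω = 1.5/-1.25 = -1.2000
x' = 3.5 + -1.2000·(sin 0.3208 − sin 1.5708) = 4.3216
y' = 3 − -1.2000·(cos 0.3208 − cos 1.5708) = 4.1388

(4.3216, 4.1388, 0.3208)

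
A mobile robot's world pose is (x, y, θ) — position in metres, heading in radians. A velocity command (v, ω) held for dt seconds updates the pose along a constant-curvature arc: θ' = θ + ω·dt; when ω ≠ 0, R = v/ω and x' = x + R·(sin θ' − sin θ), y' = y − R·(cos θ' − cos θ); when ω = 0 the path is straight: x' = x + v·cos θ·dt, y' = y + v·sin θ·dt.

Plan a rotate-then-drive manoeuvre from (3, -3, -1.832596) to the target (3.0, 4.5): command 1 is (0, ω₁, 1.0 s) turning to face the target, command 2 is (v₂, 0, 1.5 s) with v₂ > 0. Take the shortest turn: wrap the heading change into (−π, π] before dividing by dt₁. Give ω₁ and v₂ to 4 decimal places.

heading to target = atan2(4.5−-3, 3−3) = 1.5708
Δθ = wrap(1.5708 − -1.8326) = -2.8798; ω₁ = Δθ/dt₁ = -2.8798
distance = √((3−3)² + (4.5−-3)²) = 7.5000; v₂ = distance/dt₂ = 5.0000

ω₁ = -2.8798, v₂ = 5.0000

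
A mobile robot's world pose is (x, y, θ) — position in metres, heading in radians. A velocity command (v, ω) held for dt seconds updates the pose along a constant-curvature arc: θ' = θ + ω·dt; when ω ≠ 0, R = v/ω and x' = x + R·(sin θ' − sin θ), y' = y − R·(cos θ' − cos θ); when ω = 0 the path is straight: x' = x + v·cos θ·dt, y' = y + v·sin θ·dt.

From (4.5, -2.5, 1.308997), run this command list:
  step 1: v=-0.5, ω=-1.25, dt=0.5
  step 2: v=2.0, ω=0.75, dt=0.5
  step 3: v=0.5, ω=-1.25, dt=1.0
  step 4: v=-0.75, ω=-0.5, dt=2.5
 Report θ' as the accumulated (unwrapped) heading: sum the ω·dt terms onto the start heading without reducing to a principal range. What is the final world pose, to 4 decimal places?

(4.2284, -0.4703, -1.4410)

step 1: θ'=0.6840 (R=0.4000) → pose (4.3664, -2.7065, 0.6840)
step 2: θ'=1.0590 (R=2.6667) → pose (5.0063, -1.9457, 1.0590)
step 3: θ'=-0.1910 (R=-0.4000) → pose (5.4310, -1.7488, -0.1910)
step 4: θ'=-1.4410 (R=1.5000) → pose (4.2284, -0.4703, -1.4410)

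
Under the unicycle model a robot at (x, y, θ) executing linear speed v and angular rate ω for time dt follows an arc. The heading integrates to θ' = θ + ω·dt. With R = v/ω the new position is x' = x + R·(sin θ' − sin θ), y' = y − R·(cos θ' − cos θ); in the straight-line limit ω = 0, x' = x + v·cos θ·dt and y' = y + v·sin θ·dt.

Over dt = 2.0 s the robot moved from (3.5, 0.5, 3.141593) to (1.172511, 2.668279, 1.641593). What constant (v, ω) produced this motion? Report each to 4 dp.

v = 1.7500, ω = -0.7500

Δθ = 1.641593 − 3.141593 = -1.500000
ω = Δθ/dt = -1.500000/2.0 = -0.7500
R = Δx/(sin θ' − sin θ) = -2.3333
v = R·ω = -2.3333·-0.7500 = 1.7500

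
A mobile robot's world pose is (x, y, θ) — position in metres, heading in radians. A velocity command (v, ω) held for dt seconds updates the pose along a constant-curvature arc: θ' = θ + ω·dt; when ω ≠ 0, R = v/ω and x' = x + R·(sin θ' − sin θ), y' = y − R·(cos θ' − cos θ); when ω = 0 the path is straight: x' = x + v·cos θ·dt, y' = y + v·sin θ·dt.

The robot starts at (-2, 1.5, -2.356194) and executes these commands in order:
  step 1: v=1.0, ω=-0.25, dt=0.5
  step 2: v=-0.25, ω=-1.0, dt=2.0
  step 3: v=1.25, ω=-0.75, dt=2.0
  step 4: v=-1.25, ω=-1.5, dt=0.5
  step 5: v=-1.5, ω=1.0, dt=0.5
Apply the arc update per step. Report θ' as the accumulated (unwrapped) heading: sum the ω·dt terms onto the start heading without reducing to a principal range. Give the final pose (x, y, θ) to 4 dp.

(-2.1879, 3.1930, -6.2312)

step 1: θ'=-2.4812 (R=-4.0000) → pose (-2.3747, 1.1694, -2.4812)
step 2: θ'=-4.4812 (R=0.2500) → pose (-1.9780, 1.0293, -4.4812)
step 3: θ'=-5.9812 (R=-1.6667) → pose (-0.8514, 3.0024, -5.9812)
step 4: θ'=-6.7312 (R=0.8333) → pose (-1.4602, 3.0470, -6.7312)
step 5: θ'=-6.2312 (R=-1.5000) → pose (-2.1879, 3.1930, -6.2312)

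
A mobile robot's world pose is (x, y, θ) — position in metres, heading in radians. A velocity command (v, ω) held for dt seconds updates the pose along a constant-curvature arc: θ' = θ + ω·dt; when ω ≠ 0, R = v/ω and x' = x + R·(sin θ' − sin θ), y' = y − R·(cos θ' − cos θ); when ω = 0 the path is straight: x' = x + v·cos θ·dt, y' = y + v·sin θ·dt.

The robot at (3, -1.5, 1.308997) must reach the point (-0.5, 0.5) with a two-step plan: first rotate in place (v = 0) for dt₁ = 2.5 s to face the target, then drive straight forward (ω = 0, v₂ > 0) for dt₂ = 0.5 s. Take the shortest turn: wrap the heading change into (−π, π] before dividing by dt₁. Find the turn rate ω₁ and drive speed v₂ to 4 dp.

heading to target = atan2(0.5−-1.5, -0.5−3) = 2.6224
Δθ = wrap(2.6224 − 1.3090) = 1.3134; ω₁ = Δθ/dt₁ = 0.5254
distance = √((-0.5−3)² + (0.5−-1.5)²) = 4.0311; v₂ = distance/dt₂ = 8.0623

ω₁ = 0.5254, v₂ = 8.0623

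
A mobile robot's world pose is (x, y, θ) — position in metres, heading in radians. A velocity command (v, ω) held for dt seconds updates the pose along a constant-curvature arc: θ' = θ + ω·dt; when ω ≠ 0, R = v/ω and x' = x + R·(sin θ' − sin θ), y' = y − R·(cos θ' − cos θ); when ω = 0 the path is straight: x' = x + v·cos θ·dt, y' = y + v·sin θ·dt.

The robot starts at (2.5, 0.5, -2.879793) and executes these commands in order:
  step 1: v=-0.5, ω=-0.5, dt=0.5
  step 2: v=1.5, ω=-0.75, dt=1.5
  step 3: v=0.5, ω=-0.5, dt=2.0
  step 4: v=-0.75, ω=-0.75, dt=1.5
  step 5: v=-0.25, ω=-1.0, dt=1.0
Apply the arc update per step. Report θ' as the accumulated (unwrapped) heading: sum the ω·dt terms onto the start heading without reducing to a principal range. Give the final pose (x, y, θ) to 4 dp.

step 1: θ'=-3.1298 (R=1.0000) → pose (2.7470, 0.5340, -3.1298)
step 2: θ'=-4.2548 (R=-2.0000) → pose (0.9292, 1.6503, -4.2548)
step 3: θ'=-5.2548 (R=-1.0000) → pose (0.9698, 2.6083, -5.2548)
step 4: θ'=-6.3798 (R=1.0000) → pose (0.0169, 2.1291, -6.3798)
step 5: θ'=-7.3798 (R=0.2500) → pose (-0.1814, 2.2638, -7.3798)

(-0.1814, 2.2638, -7.3798)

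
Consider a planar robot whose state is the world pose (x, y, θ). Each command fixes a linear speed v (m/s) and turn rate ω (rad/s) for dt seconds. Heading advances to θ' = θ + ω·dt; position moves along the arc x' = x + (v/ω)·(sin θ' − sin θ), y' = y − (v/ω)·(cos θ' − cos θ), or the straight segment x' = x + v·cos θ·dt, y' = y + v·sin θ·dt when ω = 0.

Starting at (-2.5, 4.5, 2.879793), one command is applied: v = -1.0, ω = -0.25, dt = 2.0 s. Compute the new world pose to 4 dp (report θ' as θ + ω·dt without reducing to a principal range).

(-0.7744, 3.5307, 2.3798)

θ' = 2.8798 + -0.25·2.0 = 2.3798
R = v/ω = -1.0/-0.25 = 4.0000
x' = -2.5 + 4.0000·(sin 2.3798 − sin 2.8798) = -0.7744
y' = 4.5 − 4.0000·(cos 2.3798 − cos 2.8798) = 3.5307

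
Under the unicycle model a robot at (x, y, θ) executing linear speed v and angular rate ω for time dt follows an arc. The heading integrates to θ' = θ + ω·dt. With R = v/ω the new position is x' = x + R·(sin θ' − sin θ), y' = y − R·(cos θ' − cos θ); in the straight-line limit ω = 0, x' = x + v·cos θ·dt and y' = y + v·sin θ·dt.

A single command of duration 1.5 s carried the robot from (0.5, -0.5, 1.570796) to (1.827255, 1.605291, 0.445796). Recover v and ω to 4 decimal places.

v = 1.7500, ω = -0.7500

Δθ = 0.445796 − 1.570796 = -1.125000
ω = Δθ/dt = -1.125000/1.5 = -0.7500
R = −Δy/(cos θ' − cos θ) = -2.3333
v = R·ω = -2.3333·-0.7500 = 1.7500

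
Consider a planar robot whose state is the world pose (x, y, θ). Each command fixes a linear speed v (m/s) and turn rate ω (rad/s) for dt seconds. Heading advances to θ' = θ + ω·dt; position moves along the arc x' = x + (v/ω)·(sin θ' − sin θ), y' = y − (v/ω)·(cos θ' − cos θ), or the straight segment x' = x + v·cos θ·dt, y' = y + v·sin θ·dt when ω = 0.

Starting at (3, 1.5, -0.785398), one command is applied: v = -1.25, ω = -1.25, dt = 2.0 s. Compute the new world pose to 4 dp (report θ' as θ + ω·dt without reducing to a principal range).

θ' = -0.7854 + -1.25·2.0 = -3.2854
R = v/ω = -1.25/-1.25 = 1.0000
x' = 3 + 1.0000·(sin -3.2854 − sin -0.7854) = 3.8504
y' = 1.5 − 1.0000·(cos -3.2854 − cos -0.7854) = 3.1968

(3.8504, 3.1968, -3.2854)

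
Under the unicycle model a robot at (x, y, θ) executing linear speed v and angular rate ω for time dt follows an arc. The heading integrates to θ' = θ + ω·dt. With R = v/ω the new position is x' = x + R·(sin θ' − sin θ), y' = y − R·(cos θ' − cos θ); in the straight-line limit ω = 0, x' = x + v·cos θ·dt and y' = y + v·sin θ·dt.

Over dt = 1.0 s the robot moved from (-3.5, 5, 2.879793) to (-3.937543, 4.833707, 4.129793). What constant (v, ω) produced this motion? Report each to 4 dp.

v = 0.5000, ω = 1.2500

Δθ = 4.129793 − 2.879793 = 1.250000
ω = Δθ/dt = 1.250000/1.0 = 1.2500
R = Δx/(sin θ' − sin θ) = 0.4000
v = R·ω = 0.4000·1.2500 = 0.5000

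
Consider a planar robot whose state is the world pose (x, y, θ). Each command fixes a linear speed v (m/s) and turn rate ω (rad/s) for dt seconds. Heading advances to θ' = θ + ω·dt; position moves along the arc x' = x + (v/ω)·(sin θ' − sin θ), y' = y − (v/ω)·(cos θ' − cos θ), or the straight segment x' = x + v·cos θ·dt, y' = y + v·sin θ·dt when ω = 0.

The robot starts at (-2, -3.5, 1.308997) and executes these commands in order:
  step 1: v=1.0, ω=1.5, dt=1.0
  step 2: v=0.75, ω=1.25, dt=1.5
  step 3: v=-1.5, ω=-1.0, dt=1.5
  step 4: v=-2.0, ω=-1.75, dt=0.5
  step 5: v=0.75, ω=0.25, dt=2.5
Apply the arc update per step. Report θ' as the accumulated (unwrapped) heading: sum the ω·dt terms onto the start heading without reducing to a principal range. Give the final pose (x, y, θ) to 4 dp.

step 1: θ'=2.8090 (R=0.6667) → pose (-2.4263, -2.6973, 2.8090)
step 2: θ'=4.6840 (R=0.6000) → pose (-3.2219, -3.2474, 4.6840)
step 3: θ'=3.1840 (R=1.5000) → pose (-1.7861, -1.7913, 3.1840)
step 4: θ'=2.3090 (R=1.1429) → pose (-0.8923, -2.1641, 2.3090)
step 5: θ'=2.9340 (R=3.0000) → pose (-2.4931, -1.2474, 2.9340)

(-2.4931, -1.2474, 2.9340)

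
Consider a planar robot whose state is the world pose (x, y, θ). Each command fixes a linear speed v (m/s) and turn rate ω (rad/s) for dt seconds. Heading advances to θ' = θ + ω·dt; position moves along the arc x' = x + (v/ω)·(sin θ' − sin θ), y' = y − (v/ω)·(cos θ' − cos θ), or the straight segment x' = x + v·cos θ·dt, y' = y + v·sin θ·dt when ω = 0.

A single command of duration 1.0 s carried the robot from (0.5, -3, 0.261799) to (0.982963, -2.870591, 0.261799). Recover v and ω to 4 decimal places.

Δθ = 0.261799 − 0.261799 = 0.000000
ω = Δθ/dt = 0.000000/1.0 = 0.0000
ω = 0 → v = (Δx·cos θ + Δy·sin θ)/dt = 0.5000

v = 0.5000, ω = 0.0000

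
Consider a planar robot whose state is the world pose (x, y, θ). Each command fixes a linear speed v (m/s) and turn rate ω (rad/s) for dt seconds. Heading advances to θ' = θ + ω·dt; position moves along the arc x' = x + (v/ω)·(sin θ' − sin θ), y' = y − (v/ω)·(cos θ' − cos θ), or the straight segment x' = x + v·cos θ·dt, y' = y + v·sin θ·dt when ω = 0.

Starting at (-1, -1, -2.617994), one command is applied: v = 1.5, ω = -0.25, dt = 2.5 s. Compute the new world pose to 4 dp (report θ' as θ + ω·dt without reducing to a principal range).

(-4.6074, -1.7730, -3.2430)

θ' = -2.6180 + -0.25·2.5 = -3.2430
R = v/ω = 1.5/-0.25 = -6.0000
x' = -1 + -6.0000·(sin -3.2430 − sin -2.6180) = -4.6074
y' = -1 − -6.0000·(cos -3.2430 − cos -2.6180) = -1.7730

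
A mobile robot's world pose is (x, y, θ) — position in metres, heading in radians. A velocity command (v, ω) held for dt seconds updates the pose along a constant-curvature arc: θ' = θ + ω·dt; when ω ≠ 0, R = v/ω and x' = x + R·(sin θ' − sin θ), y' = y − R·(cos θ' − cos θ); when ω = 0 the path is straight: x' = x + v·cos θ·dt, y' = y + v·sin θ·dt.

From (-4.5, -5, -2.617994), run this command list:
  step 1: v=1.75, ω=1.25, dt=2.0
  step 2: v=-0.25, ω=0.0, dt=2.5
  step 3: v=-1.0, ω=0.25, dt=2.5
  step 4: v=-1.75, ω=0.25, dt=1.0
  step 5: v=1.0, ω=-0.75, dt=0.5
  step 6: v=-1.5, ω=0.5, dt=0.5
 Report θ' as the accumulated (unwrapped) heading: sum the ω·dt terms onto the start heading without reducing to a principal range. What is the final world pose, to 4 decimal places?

step 1: θ'=-0.1180 (R=1.4000) → pose (-3.9648, -7.6027, -0.1180)
step 2: θ'=-0.1180 (straight) → pose (-4.5855, -7.5291, -0.1180)
step 3: θ'=0.5070 (R=-4.0000) → pose (-6.9986, -8.0045, 0.5070)
step 4: θ'=0.7570 (R=-7.0000) → pose (-8.4069, -9.0357, 0.7570)
step 5: θ'=0.3820 (R=-1.3333) → pose (-7.9883, -8.7676, 0.3820)
step 6: θ'=0.6320 (R=-3.0000) → pose (-8.6422, -9.1308, 0.6320)

(-8.6422, -9.1308, 0.6320)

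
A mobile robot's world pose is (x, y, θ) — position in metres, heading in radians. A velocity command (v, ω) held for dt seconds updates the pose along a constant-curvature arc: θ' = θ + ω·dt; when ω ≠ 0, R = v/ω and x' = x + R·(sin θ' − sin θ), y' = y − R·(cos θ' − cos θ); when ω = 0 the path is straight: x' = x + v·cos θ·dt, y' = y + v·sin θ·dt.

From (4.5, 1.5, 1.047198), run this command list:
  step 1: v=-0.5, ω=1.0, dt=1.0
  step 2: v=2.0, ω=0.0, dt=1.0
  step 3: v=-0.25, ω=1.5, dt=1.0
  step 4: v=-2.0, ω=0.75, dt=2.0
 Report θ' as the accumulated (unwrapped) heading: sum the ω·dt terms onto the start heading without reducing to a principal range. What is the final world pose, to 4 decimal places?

(5.2518, 6.0478, 5.0472)

step 1: θ'=2.0472 (R=-0.5000) → pose (4.4887, 1.0207, 2.0472)
step 2: θ'=2.0472 (straight) → pose (3.5715, 2.7980, 2.0472)
step 3: θ'=3.5472 (R=-0.1667) → pose (3.7854, 2.7213, 3.5472)
step 4: θ'=5.0472 (R=-2.6667) → pose (5.2518, 6.0478, 5.0472)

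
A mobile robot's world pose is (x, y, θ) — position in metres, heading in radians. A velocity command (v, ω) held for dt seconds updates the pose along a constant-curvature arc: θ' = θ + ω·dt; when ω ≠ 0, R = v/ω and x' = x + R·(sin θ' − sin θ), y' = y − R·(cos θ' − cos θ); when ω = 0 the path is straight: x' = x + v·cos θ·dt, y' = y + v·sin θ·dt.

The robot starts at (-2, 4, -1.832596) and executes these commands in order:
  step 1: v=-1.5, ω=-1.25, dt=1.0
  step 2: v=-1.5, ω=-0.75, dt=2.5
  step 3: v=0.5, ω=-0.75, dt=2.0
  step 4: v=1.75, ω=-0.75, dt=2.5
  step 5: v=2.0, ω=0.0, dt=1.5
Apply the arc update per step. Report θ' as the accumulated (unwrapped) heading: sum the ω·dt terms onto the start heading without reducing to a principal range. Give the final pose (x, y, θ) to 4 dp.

step 1: θ'=-3.0826 (R=1.2000) → pose (-0.9116, 4.8873, -3.0826)
step 2: θ'=-4.9576 (R=2.0000) → pose (1.1465, 2.4053, -4.9576)
step 3: θ'=-6.4576 (R=-0.6667) → pose (1.9089, 2.9000, -6.4576)
step 4: θ'=-8.3326 (R=-2.3333) → pose (3.5751, -0.4725, -8.3326)
step 5: θ'=-8.3326 (straight) → pose (2.1935, -3.1354, -8.3326)

(2.1935, -3.1354, -8.3326)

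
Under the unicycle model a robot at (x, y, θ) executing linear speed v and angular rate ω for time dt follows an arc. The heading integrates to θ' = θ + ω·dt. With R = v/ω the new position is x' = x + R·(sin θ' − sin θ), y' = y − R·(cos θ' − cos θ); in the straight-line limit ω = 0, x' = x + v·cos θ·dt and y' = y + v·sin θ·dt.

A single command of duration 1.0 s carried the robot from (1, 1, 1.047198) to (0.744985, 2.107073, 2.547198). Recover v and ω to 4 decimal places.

v = 1.2500, ω = 1.5000

Δθ = 2.547198 − 1.047198 = 1.500000
ω = Δθ/dt = 1.500000/1.0 = 1.5000
R = −Δy/(cos θ' − cos θ) = 0.8333
v = R·ω = 0.8333·1.5000 = 1.2500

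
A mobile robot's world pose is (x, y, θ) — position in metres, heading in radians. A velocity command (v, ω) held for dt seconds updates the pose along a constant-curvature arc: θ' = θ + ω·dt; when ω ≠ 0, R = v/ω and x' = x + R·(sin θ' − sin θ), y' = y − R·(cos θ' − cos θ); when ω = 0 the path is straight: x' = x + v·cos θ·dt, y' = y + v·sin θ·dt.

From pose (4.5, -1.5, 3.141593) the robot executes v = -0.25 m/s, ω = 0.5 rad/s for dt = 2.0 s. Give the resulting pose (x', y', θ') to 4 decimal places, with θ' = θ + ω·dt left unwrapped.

(4.9207, -1.2702, 4.1416)

θ' = 3.1416 + 0.5·2.0 = 4.1416
R = v/ω = -0.25/0.5 = -0.5000
x' = 4.5 + -0.5000·(sin 4.1416 − sin 3.1416) = 4.9207
y' = -1.5 − -0.5000·(cos 4.1416 − cos 3.1416) = -1.2702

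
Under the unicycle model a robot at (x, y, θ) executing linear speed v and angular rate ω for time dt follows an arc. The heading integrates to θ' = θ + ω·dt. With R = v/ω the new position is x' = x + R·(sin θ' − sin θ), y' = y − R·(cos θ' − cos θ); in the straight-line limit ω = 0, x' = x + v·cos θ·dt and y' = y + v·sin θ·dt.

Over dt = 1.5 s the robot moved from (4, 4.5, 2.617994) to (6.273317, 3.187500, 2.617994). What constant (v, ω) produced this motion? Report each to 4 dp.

v = -1.7500, ω = 0.0000

Δθ = 2.617994 − 2.617994 = 0.000000
ω = Δθ/dt = 0.000000/1.5 = 0.0000
ω = 0 → v = (Δx·cos θ + Δy·sin θ)/dt = -1.7500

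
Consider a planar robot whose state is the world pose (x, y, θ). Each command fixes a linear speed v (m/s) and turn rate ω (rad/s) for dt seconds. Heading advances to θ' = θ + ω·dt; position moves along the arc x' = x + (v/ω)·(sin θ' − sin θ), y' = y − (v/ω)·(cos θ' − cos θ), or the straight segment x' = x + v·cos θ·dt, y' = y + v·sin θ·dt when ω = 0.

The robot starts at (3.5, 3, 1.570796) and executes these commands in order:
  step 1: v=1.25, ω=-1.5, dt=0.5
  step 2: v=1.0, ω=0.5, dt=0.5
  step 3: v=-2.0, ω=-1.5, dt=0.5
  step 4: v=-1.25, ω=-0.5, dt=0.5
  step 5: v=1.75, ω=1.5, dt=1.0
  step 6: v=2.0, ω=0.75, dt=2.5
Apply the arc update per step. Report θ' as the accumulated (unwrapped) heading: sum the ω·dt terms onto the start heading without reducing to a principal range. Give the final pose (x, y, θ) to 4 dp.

step 1: θ'=0.8208 (R=-0.8333) → pose (3.7236, 3.5680, 0.8208)
step 2: θ'=1.0708 (R=2.0000) → pose (4.0154, 3.9725, 1.0708)
step 3: θ'=0.3208 (R=1.3333) → pose (3.2657, 3.3464, 0.3208)
step 4: θ'=0.0708 (R=2.5000) → pose (2.6542, 3.2251, 0.0708)
step 5: θ'=1.5708 (R=1.1667) → pose (3.7384, 4.3888, 1.5708)
step 6: θ'=3.4458 (R=2.6667) → pose (0.2730, 6.9331, 3.4458)

(0.2730, 6.9331, 3.4458)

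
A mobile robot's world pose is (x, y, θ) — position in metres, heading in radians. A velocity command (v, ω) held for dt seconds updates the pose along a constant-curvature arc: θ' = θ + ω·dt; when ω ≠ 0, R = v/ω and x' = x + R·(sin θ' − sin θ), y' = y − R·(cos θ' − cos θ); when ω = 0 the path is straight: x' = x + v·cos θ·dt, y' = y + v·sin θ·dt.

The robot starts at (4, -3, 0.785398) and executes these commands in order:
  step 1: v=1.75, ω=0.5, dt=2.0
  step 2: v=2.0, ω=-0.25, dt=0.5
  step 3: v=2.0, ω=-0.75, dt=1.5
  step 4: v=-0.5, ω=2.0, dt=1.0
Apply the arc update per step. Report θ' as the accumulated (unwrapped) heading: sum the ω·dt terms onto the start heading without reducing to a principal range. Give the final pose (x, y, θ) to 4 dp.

step 1: θ'=1.7854 (R=3.5000) → pose (4.9448, 0.2202, 1.7854)
step 2: θ'=1.6604 (R=-8.0000) → pose (4.7934, 1.2080, 1.6604)
step 3: θ'=0.5354 (R=-2.6667) → pose (6.0889, 3.7402, 0.5354)
step 4: θ'=2.5354 (R=-0.2500) → pose (6.0740, 3.3197, 2.5354)

(6.0740, 3.3197, 2.5354)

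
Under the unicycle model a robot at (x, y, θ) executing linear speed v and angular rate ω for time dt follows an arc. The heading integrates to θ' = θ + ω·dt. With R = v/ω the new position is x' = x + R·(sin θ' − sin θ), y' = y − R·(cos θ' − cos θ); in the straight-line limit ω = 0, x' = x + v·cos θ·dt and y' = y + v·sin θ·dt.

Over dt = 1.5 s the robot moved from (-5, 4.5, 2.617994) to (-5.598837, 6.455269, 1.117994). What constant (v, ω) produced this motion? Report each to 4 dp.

Δθ = 1.117994 − 2.617994 = -1.500000
ω = Δθ/dt = -1.500000/1.5 = -1.0000
R = −Δy/(cos θ' − cos θ) = -1.5000
v = R·ω = -1.5000·-1.0000 = 1.5000

v = 1.5000, ω = -1.0000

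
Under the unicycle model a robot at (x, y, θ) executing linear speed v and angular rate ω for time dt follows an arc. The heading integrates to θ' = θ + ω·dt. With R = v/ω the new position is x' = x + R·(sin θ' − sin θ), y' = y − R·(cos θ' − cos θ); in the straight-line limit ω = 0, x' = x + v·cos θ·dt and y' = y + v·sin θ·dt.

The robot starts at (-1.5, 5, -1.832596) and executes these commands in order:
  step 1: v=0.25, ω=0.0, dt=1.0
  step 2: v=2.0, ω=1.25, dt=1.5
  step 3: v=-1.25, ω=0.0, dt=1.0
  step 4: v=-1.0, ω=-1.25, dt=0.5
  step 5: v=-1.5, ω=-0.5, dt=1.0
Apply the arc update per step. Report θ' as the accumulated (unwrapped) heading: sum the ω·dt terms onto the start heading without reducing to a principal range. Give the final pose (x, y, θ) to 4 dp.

(-2.6733, 3.9221, -1.0826)

step 1: θ'=-1.8326 (straight) → pose (-1.5647, 4.7585, -1.8326)
step 2: θ'=0.0424 (R=1.6000) → pose (0.0486, 2.7458, 0.0424)
step 3: θ'=0.0424 (straight) → pose (-1.2003, 2.6929, 0.0424)
step 4: θ'=-0.5826 (R=0.8000) → pose (-1.6743, 2.8241, -0.5826)
step 5: θ'=-1.0826 (R=3.0000) → pose (-2.6733, 3.9221, -1.0826)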